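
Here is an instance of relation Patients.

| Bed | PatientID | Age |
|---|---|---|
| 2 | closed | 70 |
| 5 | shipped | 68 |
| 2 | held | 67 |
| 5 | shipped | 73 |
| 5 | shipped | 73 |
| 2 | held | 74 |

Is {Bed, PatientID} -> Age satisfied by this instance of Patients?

(Bed=2, PatientID=closed): 1 row → Age = 70 ✓
(Bed=5, PatientID=shipped): 3 rows → Age takes values {68, 73} — violation
(Bed=2, PatientID=held): 2 rows → Age takes values {67, 74} — violation
Two rows agree on {Bed, PatientID} but differ on Age, so {Bed, PatientID} -> Age does not hold.

No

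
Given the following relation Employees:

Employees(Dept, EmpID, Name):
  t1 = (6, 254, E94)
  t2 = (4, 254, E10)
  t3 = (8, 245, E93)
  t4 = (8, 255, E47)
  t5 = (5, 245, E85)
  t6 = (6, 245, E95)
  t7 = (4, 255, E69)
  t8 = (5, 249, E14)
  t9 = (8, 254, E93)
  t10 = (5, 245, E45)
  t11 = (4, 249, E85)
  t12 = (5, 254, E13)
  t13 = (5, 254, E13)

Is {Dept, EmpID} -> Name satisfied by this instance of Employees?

No

(Dept=6, EmpID=254): row 1 → Name = E94 ✓
(Dept=4, EmpID=254): row 2 → Name = E10 ✓
(Dept=8, EmpID=245): row 3 → Name = E93 ✓
(Dept=8, EmpID=255): row 4 → Name = E47 ✓
(Dept=5, EmpID=245): rows 5, 10 → Name takes values {E85, E45} — violation
(Dept=6, EmpID=245): row 6 → Name = E95 ✓
(Dept=4, EmpID=255): row 7 → Name = E69 ✓
(Dept=5, EmpID=249): row 8 → Name = E14 ✓
(Dept=8, EmpID=254): row 9 → Name = E93 ✓
(Dept=4, EmpID=249): row 11 → Name = E85 ✓
(Dept=5, EmpID=254): rows 12, 13 → Name = E13, E13 ✓
Two rows agree on {Dept, EmpID} but differ on Name, so {Dept, EmpID} -> Name does not hold.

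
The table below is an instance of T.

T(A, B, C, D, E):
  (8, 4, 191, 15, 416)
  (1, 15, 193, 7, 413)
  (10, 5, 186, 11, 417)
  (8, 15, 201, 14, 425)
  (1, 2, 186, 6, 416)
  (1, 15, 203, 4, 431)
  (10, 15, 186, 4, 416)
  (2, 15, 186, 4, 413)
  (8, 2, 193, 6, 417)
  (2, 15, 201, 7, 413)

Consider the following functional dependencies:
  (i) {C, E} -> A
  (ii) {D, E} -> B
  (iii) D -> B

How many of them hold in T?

(i) {C, E} -> A: (C=186, E=416): 2 rows → A takes values {1, 10} — violation — fails.
(ii) {D, E} -> B: every LHS value maps to a single RHS value — holds.
(iii) D -> B: every LHS value maps to a single RHS value — holds.
2 of the 3 dependencies hold.

2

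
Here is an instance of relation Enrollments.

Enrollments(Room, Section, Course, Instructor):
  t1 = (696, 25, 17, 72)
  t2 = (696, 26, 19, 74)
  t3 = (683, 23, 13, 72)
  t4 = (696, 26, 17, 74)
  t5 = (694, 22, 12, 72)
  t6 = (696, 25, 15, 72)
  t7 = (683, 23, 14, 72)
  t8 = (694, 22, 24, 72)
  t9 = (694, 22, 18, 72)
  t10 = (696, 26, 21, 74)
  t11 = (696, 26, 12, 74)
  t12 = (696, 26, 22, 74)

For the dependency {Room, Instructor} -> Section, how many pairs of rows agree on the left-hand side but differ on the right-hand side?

0

(Room=696, Instructor=72): all 2 rows agree on Section — 0 pairs.
(Room=696, Instructor=74): all 5 rows agree on Section — 0 pairs.
(Room=683, Instructor=72): all 2 rows agree on Section — 0 pairs.
(Room=694, Instructor=72): all 3 rows agree on Section — 0 pairs.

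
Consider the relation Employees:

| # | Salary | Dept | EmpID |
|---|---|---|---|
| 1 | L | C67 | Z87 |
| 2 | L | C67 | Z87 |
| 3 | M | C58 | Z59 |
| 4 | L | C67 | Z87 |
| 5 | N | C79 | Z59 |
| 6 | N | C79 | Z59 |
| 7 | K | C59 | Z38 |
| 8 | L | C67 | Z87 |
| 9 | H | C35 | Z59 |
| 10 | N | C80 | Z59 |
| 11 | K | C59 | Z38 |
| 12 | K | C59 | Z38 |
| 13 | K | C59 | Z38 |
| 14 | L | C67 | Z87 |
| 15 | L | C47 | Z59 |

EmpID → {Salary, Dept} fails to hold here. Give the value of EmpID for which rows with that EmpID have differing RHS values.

Z59

EmpID=Z87: rows 1, 2, 4, 8, 14 → {Salary,Dept} = (L, C67), (L, C67), (L, C67), (L, C67), (L, C67) ✓
EmpID=Z59: rows 3, 5, 6, 9, 10, 15 → {Salary,Dept} takes values {(M, C58), (N, C79), (H, C35), (N, C80), (L, C47)} — violation
EmpID=Z38: rows 7, 11, 12, 13 → {Salary,Dept} = (K, C59), (K, C59), (K, C59), (K, C59) ✓
The only EmpID value with inconsistent RHS is EmpID=Z59.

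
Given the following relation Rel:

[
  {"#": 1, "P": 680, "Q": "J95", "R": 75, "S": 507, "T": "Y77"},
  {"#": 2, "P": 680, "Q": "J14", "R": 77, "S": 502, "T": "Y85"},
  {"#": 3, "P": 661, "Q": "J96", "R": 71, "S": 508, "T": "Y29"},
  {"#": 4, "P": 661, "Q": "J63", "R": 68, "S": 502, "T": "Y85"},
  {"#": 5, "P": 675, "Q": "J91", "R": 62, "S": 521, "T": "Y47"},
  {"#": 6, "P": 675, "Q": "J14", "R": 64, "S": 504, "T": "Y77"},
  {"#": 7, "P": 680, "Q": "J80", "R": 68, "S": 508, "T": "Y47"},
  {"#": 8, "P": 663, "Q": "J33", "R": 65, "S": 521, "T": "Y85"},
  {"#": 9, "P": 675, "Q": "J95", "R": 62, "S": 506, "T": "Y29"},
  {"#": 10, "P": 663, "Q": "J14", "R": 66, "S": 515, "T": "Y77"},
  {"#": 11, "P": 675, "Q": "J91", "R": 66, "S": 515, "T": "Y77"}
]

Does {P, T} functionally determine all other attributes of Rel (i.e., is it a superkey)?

Rows 6 and 11 have the same {P, T} value (P=675, T=Y77) but are distinct tuples, so {P, T} does not determine every attribute — not a superkey.

No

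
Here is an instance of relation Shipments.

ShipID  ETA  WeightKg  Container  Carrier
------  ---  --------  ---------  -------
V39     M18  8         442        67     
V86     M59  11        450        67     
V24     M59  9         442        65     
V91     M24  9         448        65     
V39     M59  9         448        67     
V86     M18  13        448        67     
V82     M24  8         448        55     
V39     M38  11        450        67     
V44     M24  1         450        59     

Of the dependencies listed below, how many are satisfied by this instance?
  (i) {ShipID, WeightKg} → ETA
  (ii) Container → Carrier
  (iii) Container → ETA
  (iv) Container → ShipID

(i) {ShipID, WeightKg} → ETA: every LHS value maps to a single RHS value — holds.
(ii) Container → Carrier: Container=442: 2 rows → Carrier takes values {67, 65} — violation; Container=450: 3 rows → Carrier takes values {67, 59} — violation; Container=448: 4 rows → Carrier takes values {65, 67, 55} — violation — fails.
(iii) Container → ETA: Container=442: 2 rows → ETA takes values {M18, M59} — violation; Container=450: 3 rows → ETA takes values {M59, M38, M24} — violation; Container=448: 4 rows → ETA takes values {M24, M59, M18} — violation — fails.
(iv) Container → ShipID: Container=442: 2 rows → ShipID takes values {V39, V24} — violation; Container=450: 3 rows → ShipID takes values {V86, V39, V44} — violation; Container=448: 4 rows → ShipID takes values {V91, V39, V86, V82} — violation — fails.
1 of the 4 dependencies holds.

1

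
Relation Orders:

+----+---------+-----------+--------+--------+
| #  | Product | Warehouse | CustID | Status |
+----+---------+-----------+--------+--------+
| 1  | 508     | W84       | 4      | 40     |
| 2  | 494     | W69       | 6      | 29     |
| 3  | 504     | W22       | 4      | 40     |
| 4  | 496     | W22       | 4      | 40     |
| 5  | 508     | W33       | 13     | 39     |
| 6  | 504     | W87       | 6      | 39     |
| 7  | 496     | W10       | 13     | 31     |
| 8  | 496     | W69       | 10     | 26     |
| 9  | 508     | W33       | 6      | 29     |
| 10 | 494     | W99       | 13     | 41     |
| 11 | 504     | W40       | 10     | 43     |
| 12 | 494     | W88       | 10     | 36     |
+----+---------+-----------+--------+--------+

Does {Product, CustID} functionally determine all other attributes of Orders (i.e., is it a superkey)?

Yes

All 12 rows have distinct {Product, CustID} values, so {Product, CustID} → (all attributes) holds and {Product, CustID} is a superkey.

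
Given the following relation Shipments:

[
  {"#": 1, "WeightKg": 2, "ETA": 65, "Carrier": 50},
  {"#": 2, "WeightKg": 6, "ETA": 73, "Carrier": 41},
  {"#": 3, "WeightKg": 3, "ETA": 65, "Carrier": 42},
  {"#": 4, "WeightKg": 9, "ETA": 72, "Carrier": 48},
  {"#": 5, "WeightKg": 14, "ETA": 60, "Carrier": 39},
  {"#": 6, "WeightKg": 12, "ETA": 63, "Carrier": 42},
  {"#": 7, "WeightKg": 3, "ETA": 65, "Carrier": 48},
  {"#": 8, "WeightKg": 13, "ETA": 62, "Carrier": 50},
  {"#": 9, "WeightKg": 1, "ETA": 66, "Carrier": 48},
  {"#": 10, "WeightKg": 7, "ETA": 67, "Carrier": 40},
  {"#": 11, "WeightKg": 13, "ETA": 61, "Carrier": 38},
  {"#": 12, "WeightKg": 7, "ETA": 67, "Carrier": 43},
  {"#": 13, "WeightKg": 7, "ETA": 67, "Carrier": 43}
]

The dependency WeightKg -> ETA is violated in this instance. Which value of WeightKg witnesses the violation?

WeightKg=2: row 1 → ETA = 65 ✓
WeightKg=6: row 2 → ETA = 73 ✓
WeightKg=3: rows 3, 7 → ETA = 65, 65 ✓
WeightKg=9: row 4 → ETA = 72 ✓
WeightKg=14: row 5 → ETA = 60 ✓
WeightKg=12: row 6 → ETA = 63 ✓
WeightKg=13: rows 8, 11 → ETA takes values {62, 61} — violation
WeightKg=1: row 9 → ETA = 66 ✓
WeightKg=7: rows 10, 12, 13 → ETA = 67, 67, 67 ✓
The only WeightKg value with inconsistent ETA is WeightKg=13.

13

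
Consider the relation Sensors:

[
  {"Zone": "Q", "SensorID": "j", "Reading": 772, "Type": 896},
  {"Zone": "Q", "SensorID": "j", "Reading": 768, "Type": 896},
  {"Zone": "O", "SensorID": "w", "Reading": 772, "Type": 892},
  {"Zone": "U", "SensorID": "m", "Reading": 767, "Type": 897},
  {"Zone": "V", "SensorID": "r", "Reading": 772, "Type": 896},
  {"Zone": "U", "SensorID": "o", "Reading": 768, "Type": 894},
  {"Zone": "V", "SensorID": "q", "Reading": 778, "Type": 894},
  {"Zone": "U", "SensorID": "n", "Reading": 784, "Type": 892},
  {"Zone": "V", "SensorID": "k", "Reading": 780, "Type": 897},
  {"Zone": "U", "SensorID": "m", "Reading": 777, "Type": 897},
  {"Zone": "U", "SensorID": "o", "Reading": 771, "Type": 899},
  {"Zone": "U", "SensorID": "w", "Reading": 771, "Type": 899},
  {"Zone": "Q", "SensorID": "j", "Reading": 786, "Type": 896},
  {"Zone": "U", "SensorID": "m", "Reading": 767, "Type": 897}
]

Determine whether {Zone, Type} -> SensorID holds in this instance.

(Zone=Q, Type=896): 3 rows → SensorID = j, j, j ✓
(Zone=O, Type=892): 1 row → SensorID = w ✓
(Zone=U, Type=897): 3 rows → SensorID = m, m, m ✓
(Zone=V, Type=896): 1 row → SensorID = r ✓
(Zone=U, Type=894): 1 row → SensorID = o ✓
(Zone=V, Type=894): 1 row → SensorID = q ✓
(Zone=U, Type=892): 1 row → SensorID = n ✓
(Zone=V, Type=897): 1 row → SensorID = k ✓
(Zone=U, Type=899): 2 rows → SensorID takes values {o, w} — violation
Two rows agree on {Zone, Type} but differ on SensorID, so {Zone, Type} -> SensorID does not hold.

No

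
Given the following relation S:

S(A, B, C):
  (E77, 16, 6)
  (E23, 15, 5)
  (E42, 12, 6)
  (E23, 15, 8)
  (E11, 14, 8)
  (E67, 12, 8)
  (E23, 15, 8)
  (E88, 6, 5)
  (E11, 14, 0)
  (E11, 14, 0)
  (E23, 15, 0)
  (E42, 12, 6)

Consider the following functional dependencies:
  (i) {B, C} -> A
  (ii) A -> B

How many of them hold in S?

(i) {B, C} -> A: every LHS value maps to a single RHS value — holds.
(ii) A -> B: every LHS value maps to a single RHS value — holds.
2 of the 2 dependencies hold.

2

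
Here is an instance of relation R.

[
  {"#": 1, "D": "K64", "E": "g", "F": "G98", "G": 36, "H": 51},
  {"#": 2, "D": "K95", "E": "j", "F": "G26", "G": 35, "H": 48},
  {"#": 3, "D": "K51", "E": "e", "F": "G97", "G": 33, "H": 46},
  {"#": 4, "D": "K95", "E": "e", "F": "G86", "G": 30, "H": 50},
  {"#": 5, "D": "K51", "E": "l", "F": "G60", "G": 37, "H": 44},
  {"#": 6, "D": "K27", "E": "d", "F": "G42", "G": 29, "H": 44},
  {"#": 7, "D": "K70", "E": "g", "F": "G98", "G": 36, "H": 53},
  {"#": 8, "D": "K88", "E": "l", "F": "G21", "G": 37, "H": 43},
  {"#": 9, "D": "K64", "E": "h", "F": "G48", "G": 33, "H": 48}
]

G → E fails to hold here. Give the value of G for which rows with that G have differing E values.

G=36: rows 1, 7 → E = g, g ✓
G=35: row 2 → E = j ✓
G=33: rows 3, 9 → E takes values {e, h} — violation
G=30: row 4 → E = e ✓
G=37: rows 5, 8 → E = l, l ✓
G=29: row 6 → E = d ✓
The only G value with inconsistent E is G=33.

33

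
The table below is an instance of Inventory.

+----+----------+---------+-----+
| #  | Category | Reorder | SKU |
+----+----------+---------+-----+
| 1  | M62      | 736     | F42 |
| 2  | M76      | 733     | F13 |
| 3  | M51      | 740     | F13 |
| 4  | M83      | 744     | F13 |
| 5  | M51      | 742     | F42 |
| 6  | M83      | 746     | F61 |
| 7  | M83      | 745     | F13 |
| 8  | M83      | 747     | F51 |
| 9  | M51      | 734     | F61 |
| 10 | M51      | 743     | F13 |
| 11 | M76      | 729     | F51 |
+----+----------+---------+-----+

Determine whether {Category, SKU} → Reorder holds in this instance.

(Category=M62, SKU=F42): row 1 → Reorder = 736 ✓
(Category=M76, SKU=F13): row 2 → Reorder = 733 ✓
(Category=M51, SKU=F13): rows 3, 10 → Reorder takes values {740, 743} — violation
(Category=M83, SKU=F13): rows 4, 7 → Reorder takes values {744, 745} — violation
(Category=M51, SKU=F42): row 5 → Reorder = 742 ✓
(Category=M83, SKU=F61): row 6 → Reorder = 746 ✓
(Category=M83, SKU=F51): row 8 → Reorder = 747 ✓
(Category=M51, SKU=F61): row 9 → Reorder = 734 ✓
(Category=M76, SKU=F51): row 11 → Reorder = 729 ✓
Two rows agree on {Category, SKU} but differ on Reorder, so {Category, SKU} → Reorder does not hold.

No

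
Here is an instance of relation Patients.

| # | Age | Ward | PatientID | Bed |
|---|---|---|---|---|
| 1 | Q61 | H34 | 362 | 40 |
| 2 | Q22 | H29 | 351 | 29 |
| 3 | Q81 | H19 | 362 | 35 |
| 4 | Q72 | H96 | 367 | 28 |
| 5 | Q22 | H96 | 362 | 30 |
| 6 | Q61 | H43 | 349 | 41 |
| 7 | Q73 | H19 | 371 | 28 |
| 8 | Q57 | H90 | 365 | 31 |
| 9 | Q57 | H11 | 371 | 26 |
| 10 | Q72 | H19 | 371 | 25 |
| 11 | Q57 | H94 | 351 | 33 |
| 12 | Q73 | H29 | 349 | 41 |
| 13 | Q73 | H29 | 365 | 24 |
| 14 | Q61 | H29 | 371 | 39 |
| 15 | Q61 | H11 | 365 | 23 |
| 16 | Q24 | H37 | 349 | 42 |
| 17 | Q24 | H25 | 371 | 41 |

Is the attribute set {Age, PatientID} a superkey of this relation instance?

Yes

All 17 rows have distinct {Age, PatientID} values, so {Age, PatientID} → (all attributes) holds and {Age, PatientID} is a superkey.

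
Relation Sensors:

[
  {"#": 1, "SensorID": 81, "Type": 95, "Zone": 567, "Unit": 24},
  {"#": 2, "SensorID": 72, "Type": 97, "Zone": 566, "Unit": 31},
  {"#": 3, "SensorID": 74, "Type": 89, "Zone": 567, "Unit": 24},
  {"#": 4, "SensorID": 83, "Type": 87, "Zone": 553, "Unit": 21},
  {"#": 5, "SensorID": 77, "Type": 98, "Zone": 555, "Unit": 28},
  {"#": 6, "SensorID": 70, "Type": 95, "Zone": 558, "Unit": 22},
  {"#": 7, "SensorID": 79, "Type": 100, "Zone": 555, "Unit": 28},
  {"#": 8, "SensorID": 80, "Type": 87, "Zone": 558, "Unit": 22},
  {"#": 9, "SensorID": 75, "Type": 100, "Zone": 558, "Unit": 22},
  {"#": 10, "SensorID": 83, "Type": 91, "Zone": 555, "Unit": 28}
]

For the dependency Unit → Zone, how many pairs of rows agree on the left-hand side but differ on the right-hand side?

Unit=24: all 2 rows agree on Zone — 0 pairs.
Unit=28: all 3 rows agree on Zone — 0 pairs.
Unit=22: all 3 rows agree on Zone — 0 pairs.

0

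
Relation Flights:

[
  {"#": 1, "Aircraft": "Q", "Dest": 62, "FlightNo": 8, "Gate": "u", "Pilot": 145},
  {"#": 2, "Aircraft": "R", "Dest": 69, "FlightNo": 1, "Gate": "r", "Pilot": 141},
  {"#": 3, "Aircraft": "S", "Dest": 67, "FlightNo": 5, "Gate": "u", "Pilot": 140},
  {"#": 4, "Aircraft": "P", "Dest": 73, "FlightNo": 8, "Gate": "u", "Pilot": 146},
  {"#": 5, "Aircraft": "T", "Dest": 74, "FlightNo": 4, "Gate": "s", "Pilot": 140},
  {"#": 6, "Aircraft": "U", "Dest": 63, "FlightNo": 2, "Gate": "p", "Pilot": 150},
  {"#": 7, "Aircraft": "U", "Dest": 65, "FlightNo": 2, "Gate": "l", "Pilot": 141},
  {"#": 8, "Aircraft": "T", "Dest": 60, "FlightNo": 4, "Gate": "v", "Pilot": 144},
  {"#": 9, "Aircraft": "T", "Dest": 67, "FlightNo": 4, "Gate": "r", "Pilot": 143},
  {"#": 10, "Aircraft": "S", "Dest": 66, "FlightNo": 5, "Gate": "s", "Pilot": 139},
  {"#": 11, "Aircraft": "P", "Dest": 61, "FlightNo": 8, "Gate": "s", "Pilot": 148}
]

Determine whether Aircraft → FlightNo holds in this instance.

Yes

Aircraft=Q: row 1 → FlightNo = 8 ✓
Aircraft=R: row 2 → FlightNo = 1 ✓
Aircraft=S: rows 3, 10 → FlightNo = 5, 5 ✓
Aircraft=P: rows 4, 11 → FlightNo = 8, 8 ✓
Aircraft=T: rows 5, 8, 9 → FlightNo = 4, 4, 4 ✓
Aircraft=U: rows 6, 7 → FlightNo = 2, 2 ✓
Every Aircraft value is associated with a single FlightNo value, so Aircraft → FlightNo holds.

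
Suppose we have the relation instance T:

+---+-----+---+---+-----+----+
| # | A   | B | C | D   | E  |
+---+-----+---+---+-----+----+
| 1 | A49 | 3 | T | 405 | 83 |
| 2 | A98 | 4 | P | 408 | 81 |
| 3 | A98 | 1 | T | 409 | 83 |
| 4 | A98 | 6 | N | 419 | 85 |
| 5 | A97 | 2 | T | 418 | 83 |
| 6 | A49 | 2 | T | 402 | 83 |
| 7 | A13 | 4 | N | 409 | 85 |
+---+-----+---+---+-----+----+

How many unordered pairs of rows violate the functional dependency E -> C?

E=83: all 4 rows agree on C — 0 pairs.
E=85: all 2 rows agree on C — 0 pairs.

0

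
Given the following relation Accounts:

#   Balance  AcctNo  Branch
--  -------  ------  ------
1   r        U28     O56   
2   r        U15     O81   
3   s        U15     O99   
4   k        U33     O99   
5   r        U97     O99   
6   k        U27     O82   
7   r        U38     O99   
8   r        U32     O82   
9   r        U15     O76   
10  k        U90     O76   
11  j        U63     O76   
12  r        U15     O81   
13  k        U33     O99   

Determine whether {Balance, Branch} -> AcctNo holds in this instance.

(Balance=r, Branch=O56): row 1 → AcctNo = U28 ✓
(Balance=r, Branch=O81): rows 2, 12 → AcctNo = U15, U15 ✓
(Balance=s, Branch=O99): row 3 → AcctNo = U15 ✓
(Balance=k, Branch=O99): rows 4, 13 → AcctNo = U33, U33 ✓
(Balance=r, Branch=O99): rows 5, 7 → AcctNo takes values {U97, U38} — violation
(Balance=k, Branch=O82): row 6 → AcctNo = U27 ✓
(Balance=r, Branch=O82): row 8 → AcctNo = U32 ✓
(Balance=r, Branch=O76): row 9 → AcctNo = U15 ✓
(Balance=k, Branch=O76): row 10 → AcctNo = U90 ✓
(Balance=j, Branch=O76): row 11 → AcctNo = U63 ✓
Two rows agree on {Balance, Branch} but differ on AcctNo, so {Balance, Branch} -> AcctNo does not hold.

No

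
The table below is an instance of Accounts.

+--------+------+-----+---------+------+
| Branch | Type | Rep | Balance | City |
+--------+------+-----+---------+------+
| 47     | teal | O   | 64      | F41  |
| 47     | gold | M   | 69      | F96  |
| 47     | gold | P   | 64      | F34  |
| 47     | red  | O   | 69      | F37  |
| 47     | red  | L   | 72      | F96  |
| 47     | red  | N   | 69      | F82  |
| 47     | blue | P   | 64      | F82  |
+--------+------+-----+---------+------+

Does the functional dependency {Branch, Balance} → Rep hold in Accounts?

(Branch=47, Balance=64): 3 rows → Rep takes values {O, P} — violation
(Branch=47, Balance=69): 3 rows → Rep takes values {M, O, N} — violation
(Branch=47, Balance=72): 1 row → Rep = L ✓
Two rows agree on {Branch, Balance} but differ on Rep, so {Branch, Balance} → Rep does not hold.

No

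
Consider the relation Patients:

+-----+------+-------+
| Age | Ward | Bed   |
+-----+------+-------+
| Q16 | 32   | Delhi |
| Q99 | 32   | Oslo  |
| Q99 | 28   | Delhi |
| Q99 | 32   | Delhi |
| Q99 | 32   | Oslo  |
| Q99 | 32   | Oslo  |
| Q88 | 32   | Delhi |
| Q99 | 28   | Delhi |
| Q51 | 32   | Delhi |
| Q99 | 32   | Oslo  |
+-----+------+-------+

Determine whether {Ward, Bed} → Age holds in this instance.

(Ward=32, Bed=Delhi): 4 rows → Age takes values {Q16, Q99, Q88, Q51} — violation
(Ward=32, Bed=Oslo): 4 rows → Age = Q99, Q99, Q99, Q99 ✓
(Ward=28, Bed=Delhi): 2 rows → Age = Q99, Q99 ✓
Two rows agree on {Ward, Bed} but differ on Age, so {Ward, Bed} → Age does not hold.

No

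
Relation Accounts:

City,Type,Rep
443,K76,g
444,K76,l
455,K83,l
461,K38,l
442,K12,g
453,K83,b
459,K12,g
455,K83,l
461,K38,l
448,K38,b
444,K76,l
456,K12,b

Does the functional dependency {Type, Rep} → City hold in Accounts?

No

(Type=K76, Rep=g): 1 row → City = 443 ✓
(Type=K76, Rep=l): 2 rows → City = 444, 444 ✓
(Type=K83, Rep=l): 2 rows → City = 455, 455 ✓
(Type=K38, Rep=l): 2 rows → City = 461, 461 ✓
(Type=K12, Rep=g): 2 rows → City takes values {442, 459} — violation
(Type=K83, Rep=b): 1 row → City = 453 ✓
(Type=K38, Rep=b): 1 row → City = 448 ✓
(Type=K12, Rep=b): 1 row → City = 456 ✓
Two rows agree on {Type, Rep} but differ on City, so {Type, Rep} → City does not hold.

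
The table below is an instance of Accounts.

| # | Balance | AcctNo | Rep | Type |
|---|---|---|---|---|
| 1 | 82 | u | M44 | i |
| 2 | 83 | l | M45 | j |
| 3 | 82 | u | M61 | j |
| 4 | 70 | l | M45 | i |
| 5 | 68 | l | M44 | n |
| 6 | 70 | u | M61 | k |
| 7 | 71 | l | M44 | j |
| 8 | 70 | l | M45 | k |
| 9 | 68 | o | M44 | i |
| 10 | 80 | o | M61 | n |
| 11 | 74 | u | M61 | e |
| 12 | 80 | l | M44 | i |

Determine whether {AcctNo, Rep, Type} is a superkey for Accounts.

Yes

All 12 rows have distinct {AcctNo, Rep, Type} values, so {AcctNo, Rep, Type} → (all attributes) holds and {AcctNo, Rep, Type} is a superkey.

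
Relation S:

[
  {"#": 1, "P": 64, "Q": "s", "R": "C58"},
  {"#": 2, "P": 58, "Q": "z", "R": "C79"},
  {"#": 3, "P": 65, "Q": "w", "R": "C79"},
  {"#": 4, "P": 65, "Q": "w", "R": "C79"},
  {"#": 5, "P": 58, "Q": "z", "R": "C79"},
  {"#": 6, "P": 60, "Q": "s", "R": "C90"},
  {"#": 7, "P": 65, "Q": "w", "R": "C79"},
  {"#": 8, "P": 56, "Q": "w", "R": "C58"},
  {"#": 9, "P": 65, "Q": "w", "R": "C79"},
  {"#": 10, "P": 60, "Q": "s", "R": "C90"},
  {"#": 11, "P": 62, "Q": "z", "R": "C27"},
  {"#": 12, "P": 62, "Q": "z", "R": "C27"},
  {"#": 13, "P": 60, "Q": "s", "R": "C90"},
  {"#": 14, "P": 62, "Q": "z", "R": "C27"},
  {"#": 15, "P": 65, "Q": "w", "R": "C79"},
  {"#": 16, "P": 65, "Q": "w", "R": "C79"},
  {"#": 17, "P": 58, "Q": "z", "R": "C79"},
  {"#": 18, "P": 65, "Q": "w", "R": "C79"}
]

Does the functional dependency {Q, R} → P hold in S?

(Q=s, R=C58): row 1 → P = 64 ✓
(Q=z, R=C79): rows 2, 5, 17 → P = 58, 58, 58 ✓
(Q=w, R=C79): rows 3, 4, 7, 9, 15, 16, 18 → P = 65, 65, 65, 65, 65, 65, 65 ✓
(Q=s, R=C90): rows 6, 10, 13 → P = 60, 60, 60 ✓
(Q=w, R=C58): row 8 → P = 56 ✓
(Q=z, R=C27): rows 11, 12, 14 → P = 62, 62, 62 ✓
Every {Q, R} value is associated with a single P value, so {Q, R} → P holds.

Yes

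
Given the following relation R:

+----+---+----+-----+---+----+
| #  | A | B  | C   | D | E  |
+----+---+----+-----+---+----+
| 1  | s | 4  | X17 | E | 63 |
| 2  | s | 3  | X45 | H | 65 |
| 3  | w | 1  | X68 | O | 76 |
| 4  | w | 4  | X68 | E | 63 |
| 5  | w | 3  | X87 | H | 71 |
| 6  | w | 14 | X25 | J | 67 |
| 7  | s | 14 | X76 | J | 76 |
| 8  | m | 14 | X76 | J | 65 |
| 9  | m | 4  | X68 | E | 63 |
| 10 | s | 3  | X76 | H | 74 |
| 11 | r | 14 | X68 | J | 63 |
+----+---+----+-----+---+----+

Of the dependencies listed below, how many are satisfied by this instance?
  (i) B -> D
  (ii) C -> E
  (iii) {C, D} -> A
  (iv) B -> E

(i) B -> D: every LHS value maps to a single RHS value — holds.
(ii) C -> E: C=X68: rows 3, 4, 9, 11 → E takes values {76, 63} — violation; C=X76: rows 7, 8, 10 → E takes values {76, 65, 74} — violation — fails.
(iii) {C, D} -> A: (C=X68, D=E): rows 4, 9 → A takes values {w, m} — violation; (C=X76, D=J): rows 7, 8 → A takes values {s, m} — violation — fails.
(iv) B -> E: B=3: rows 2, 5, 10 → E takes values {65, 71, 74} — violation; B=14: rows 6, 7, 8, 11 → E takes values {67, 76, 65, 63} — violation — fails.
1 of the 4 dependencies holds.

1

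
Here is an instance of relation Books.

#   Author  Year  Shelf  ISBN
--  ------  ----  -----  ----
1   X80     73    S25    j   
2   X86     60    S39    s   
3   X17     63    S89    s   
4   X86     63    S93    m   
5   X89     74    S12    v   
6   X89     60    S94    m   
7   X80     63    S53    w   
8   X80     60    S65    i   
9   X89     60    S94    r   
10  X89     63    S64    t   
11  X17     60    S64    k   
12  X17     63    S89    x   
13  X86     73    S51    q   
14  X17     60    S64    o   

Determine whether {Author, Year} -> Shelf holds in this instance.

Yes

(Author=X80, Year=73): row 1 → Shelf = S25 ✓
(Author=X86, Year=60): row 2 → Shelf = S39 ✓
(Author=X17, Year=63): rows 3, 12 → Shelf = S89, S89 ✓
(Author=X86, Year=63): row 4 → Shelf = S93 ✓
(Author=X89, Year=74): row 5 → Shelf = S12 ✓
(Author=X89, Year=60): rows 6, 9 → Shelf = S94, S94 ✓
(Author=X80, Year=63): row 7 → Shelf = S53 ✓
(Author=X80, Year=60): row 8 → Shelf = S65 ✓
(Author=X89, Year=63): row 10 → Shelf = S64 ✓
(Author=X17, Year=60): rows 11, 14 → Shelf = S64, S64 ✓
(Author=X86, Year=73): row 13 → Shelf = S51 ✓
Every {Author, Year} value is associated with a single Shelf value, so {Author, Year} -> Shelf holds.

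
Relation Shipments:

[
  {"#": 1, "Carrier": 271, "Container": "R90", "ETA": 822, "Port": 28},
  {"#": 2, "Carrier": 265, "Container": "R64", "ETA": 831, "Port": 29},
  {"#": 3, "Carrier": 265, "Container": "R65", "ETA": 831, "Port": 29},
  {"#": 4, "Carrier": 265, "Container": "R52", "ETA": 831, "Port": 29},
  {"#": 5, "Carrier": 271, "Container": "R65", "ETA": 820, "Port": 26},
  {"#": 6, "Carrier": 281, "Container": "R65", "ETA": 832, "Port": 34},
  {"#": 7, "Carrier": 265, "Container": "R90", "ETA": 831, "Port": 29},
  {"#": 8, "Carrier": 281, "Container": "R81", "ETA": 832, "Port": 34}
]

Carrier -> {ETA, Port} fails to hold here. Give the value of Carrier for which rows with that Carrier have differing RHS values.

Carrier=271: rows 1, 5 → {ETA,Port} takes values {(822, 28), (820, 26)} — violation
Carrier=265: rows 2, 3, 4, 7 → {ETA,Port} = (831, 29), (831, 29), (831, 29), (831, 29) ✓
Carrier=281: rows 6, 8 → {ETA,Port} = (832, 34), (832, 34) ✓
The only Carrier value with inconsistent RHS is Carrier=271.

271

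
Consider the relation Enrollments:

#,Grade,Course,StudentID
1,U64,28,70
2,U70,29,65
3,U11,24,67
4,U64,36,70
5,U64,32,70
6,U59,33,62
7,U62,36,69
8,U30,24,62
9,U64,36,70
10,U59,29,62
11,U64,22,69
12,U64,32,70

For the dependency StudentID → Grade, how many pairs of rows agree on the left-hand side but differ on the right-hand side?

3

StudentID=70: all 5 rows agree on Grade — 0 pairs.
StudentID=62: violating pairs (6,8), (8,10) — 2 pairs.
StudentID=69: violating pairs (7,11) — 1 pair.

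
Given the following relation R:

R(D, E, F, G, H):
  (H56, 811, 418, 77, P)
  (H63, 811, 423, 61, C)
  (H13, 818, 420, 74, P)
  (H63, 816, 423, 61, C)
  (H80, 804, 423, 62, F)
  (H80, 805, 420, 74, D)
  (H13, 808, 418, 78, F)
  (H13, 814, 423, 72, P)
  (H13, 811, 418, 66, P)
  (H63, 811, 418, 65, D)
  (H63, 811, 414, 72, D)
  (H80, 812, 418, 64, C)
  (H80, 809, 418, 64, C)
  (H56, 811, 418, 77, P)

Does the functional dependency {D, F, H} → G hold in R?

Yes

(D=H56, F=418, H=P): 2 rows → G = 77, 77 ✓
(D=H63, F=423, H=C): 2 rows → G = 61, 61 ✓
(D=H13, F=420, H=P): 1 row → G = 74 ✓
(D=H80, F=423, H=F): 1 row → G = 62 ✓
(D=H80, F=420, H=D): 1 row → G = 74 ✓
(D=H13, F=418, H=F): 1 row → G = 78 ✓
(D=H13, F=423, H=P): 1 row → G = 72 ✓
(D=H13, F=418, H=P): 1 row → G = 66 ✓
(D=H63, F=418, H=D): 1 row → G = 65 ✓
(D=H63, F=414, H=D): 1 row → G = 72 ✓
(D=H80, F=418, H=C): 2 rows → G = 64, 64 ✓
Every {D, F, H} value is associated with a single G value, so {D, F, H} → G holds.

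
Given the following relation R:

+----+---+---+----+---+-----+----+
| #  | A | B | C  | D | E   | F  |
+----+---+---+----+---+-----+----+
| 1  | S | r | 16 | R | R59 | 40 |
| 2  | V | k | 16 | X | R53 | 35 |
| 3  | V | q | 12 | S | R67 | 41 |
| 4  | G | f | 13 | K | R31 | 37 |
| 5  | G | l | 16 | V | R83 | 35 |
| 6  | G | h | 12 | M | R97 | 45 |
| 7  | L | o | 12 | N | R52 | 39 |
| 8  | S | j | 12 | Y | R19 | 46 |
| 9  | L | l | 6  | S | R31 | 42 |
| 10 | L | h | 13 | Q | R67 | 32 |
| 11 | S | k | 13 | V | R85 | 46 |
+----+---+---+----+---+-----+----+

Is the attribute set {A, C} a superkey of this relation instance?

All 11 rows have distinct {A, C} values, so {A, C} → (all attributes) holds and {A, C} is a superkey.

Yes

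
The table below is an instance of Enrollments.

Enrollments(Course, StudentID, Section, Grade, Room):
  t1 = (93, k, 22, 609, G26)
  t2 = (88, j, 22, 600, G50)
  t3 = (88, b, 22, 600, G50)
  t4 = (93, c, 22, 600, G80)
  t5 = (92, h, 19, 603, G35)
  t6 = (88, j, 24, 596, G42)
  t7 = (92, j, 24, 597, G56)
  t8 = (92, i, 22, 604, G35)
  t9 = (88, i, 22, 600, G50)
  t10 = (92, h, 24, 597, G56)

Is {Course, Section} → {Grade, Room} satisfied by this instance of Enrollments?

No

(Course=93, Section=22): rows 1, 4 → {Grade,Room} takes values {(609, G26), (600, G80)} — violation
(Course=88, Section=22): rows 2, 3, 9 → {Grade,Room} = (600, G50), (600, G50), (600, G50) ✓
(Course=92, Section=19): row 5 → {Grade,Room} = (603, G35) ✓
(Course=88, Section=24): row 6 → {Grade,Room} = (596, G42) ✓
(Course=92, Section=24): rows 7, 10 → {Grade,Room} = (597, G56), (597, G56) ✓
(Course=92, Section=22): row 8 → {Grade,Room} = (604, G35) ✓
Two rows agree on {Course, Section} but differ on {Grade, Room}, so {Course, Section} → {Grade, Room} does not hold.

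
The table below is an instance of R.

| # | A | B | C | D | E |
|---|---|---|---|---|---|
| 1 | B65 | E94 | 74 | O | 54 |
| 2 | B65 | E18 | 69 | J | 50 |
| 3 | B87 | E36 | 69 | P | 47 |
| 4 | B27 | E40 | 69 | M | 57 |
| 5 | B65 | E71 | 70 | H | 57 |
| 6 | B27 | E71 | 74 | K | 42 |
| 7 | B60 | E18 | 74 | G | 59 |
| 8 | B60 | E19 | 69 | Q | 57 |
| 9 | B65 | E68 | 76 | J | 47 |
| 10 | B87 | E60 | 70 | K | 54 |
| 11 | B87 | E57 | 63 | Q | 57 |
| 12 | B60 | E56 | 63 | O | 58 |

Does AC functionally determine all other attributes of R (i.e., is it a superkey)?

All 12 rows have distinct AC values, so AC → (all attributes) holds and AC is a superkey.

Yes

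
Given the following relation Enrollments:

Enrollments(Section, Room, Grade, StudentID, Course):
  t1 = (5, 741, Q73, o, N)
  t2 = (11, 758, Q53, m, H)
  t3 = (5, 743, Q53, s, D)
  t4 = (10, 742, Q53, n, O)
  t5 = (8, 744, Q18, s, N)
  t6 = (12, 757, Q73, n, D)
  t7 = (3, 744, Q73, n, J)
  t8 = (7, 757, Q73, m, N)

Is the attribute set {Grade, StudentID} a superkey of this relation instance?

No

Rows 6 and 7 have the same {Grade, StudentID} value (Grade=Q73, StudentID=n) but are distinct tuples, so {Grade, StudentID} does not determine every attribute — not a superkey.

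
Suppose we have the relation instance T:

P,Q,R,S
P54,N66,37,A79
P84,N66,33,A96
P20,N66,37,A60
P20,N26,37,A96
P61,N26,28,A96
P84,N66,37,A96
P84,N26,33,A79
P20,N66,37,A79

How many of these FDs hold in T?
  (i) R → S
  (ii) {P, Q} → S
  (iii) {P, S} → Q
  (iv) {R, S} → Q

(i) R → S: R=37: 5 rows → S takes values {A79, A60, A96} — violation; R=33: 2 rows → S takes values {A96, A79} — violation — fails.
(ii) {P, Q} → S: (P=P20, Q=N66): 2 rows → S takes values {A60, A79} — violation — fails.
(iii) {P, S} → Q: every LHS value maps to a single RHS value — holds.
(iv) {R, S} → Q: (R=37, S=A96): 2 rows → Q takes values {N26, N66} — violation — fails.
1 of the 4 dependencies holds.

1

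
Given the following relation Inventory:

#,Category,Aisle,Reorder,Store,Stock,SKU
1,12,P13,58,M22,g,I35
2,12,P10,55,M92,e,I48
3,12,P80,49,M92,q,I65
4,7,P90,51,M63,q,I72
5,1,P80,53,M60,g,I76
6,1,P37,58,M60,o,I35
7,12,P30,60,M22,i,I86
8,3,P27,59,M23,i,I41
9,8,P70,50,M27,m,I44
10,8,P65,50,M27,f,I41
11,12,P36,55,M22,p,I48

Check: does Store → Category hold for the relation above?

Yes

Store=M22: rows 1, 7, 11 → Category = 12, 12, 12 ✓
Store=M92: rows 2, 3 → Category = 12, 12 ✓
Store=M63: row 4 → Category = 7 ✓
Store=M60: rows 5, 6 → Category = 1, 1 ✓
Store=M23: row 8 → Category = 3 ✓
Store=M27: rows 9, 10 → Category = 8, 8 ✓
Every Store value is associated with a single Category value, so Store → Category holds.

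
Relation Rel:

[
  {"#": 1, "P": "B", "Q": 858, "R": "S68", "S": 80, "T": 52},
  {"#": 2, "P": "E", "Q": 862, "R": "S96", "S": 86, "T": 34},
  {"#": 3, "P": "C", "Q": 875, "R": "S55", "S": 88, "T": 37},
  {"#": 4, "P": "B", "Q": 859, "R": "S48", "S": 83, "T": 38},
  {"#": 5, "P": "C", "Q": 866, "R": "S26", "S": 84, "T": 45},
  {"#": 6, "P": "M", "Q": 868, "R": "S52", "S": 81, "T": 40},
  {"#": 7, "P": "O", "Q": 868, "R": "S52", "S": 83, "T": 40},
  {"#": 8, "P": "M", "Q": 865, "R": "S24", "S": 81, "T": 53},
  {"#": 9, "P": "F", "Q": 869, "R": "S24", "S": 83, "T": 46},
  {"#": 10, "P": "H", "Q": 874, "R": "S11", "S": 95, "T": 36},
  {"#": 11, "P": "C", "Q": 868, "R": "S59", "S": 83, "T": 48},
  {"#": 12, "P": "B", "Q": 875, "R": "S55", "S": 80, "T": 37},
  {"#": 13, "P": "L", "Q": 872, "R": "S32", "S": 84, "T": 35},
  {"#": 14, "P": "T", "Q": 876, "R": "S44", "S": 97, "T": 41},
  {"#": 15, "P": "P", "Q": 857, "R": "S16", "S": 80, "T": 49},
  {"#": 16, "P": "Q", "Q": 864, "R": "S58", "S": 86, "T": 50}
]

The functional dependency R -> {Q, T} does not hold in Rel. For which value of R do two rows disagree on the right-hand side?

S24

R=S68: row 1 → {Q,T} = (858, 52) ✓
R=S96: row 2 → {Q,T} = (862, 34) ✓
R=S55: rows 3, 12 → {Q,T} = (875, 37), (875, 37) ✓
R=S48: row 4 → {Q,T} = (859, 38) ✓
R=S26: row 5 → {Q,T} = (866, 45) ✓
R=S52: rows 6, 7 → {Q,T} = (868, 40), (868, 40) ✓
R=S24: rows 8, 9 → {Q,T} takes values {(865, 53), (869, 46)} — violation
R=S11: row 10 → {Q,T} = (874, 36) ✓
R=S59: row 11 → {Q,T} = (868, 48) ✓
R=S32: row 13 → {Q,T} = (872, 35) ✓
R=S44: row 14 → {Q,T} = (876, 41) ✓
R=S16: row 15 → {Q,T} = (857, 49) ✓
R=S58: row 16 → {Q,T} = (864, 50) ✓
The only R value with inconsistent RHS is R=S24.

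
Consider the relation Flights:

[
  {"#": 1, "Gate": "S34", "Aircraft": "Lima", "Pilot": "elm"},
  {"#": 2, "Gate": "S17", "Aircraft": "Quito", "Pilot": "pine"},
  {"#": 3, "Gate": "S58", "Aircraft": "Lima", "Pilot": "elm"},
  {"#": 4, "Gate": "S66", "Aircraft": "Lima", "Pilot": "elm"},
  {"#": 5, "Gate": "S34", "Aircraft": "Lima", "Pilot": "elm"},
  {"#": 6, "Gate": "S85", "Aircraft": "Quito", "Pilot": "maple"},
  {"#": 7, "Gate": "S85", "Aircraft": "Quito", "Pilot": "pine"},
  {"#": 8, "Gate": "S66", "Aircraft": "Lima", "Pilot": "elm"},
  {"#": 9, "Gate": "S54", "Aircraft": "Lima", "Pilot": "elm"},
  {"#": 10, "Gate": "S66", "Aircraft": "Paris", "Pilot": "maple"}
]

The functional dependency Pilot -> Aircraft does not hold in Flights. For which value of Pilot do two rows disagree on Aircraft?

Pilot=elm: rows 1, 3, 4, 5, 8, 9 → Aircraft = Lima, Lima, Lima, Lima, Lima, Lima ✓
Pilot=pine: rows 2, 7 → Aircraft = Quito, Quito ✓
Pilot=maple: rows 6, 10 → Aircraft takes values {Quito, Paris} — violation
The only Pilot value with inconsistent Aircraft is Pilot=maple.

maple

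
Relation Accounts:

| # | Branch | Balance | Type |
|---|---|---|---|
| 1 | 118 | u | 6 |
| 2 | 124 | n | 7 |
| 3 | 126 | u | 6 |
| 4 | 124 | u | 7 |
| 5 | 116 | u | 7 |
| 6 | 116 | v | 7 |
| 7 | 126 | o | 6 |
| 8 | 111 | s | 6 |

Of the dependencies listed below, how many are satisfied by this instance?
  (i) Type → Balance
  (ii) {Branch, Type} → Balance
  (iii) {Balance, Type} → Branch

0

(i) Type → Balance: Type=6: rows 1, 3, 7, 8 → Balance takes values {u, o, s} — violation; Type=7: rows 2, 4, 5, 6 → Balance takes values {n, u, v} — violation — fails.
(ii) {Branch, Type} → Balance: (Branch=124, Type=7): rows 2, 4 → Balance takes values {n, u} — violation; (Branch=126, Type=6): rows 3, 7 → Balance takes values {u, o} — violation; (Branch=116, Type=7): rows 5, 6 → Balance takes values {u, v} — violation — fails.
(iii) {Balance, Type} → Branch: (Balance=u, Type=6): rows 1, 3 → Branch takes values {118, 126} — violation; (Balance=u, Type=7): rows 4, 5 → Branch takes values {124, 116} — violation — fails.
None of the 3 dependencies hold.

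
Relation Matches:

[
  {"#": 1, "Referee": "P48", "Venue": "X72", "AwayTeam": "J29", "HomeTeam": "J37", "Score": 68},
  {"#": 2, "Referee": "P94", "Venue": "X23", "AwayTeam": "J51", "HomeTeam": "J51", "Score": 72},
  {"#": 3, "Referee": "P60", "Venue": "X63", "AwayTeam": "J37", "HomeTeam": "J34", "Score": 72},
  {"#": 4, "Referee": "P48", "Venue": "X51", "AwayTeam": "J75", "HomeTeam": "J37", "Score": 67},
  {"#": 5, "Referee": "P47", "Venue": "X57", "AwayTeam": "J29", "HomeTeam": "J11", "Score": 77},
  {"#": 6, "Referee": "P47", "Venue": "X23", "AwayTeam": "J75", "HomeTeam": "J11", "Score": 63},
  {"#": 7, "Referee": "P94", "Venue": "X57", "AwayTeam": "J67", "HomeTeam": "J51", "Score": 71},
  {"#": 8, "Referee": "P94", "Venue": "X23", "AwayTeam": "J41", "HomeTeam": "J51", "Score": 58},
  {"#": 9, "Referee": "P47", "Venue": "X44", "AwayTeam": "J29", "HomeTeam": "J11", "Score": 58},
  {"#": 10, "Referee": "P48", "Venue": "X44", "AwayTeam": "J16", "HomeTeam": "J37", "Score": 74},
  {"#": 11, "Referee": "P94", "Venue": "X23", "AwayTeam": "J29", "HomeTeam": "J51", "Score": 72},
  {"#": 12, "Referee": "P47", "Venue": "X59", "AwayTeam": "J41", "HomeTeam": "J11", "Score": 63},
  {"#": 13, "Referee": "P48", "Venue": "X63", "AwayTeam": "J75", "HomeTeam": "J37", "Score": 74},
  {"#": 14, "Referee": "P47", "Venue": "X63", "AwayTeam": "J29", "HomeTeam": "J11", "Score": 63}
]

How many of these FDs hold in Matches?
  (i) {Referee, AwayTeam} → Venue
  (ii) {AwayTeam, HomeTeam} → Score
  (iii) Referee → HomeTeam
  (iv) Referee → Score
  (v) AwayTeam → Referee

(i) {Referee, AwayTeam} → Venue: (Referee=P48, AwayTeam=J75): rows 4, 13 → Venue takes values {X51, X63} — violation; (Referee=P47, AwayTeam=J29): rows 5, 9, 14 → Venue takes values {X57, X44, X63} — violation — fails.
(ii) {AwayTeam, HomeTeam} → Score: (AwayTeam=J75, HomeTeam=J37): rows 4, 13 → Score takes values {67, 74} — violation; (AwayTeam=J29, HomeTeam=J11): rows 5, 9, 14 → Score takes values {77, 58, 63} — violation — fails.
(iii) Referee → HomeTeam: every LHS value maps to a single RHS value — holds.
(iv) Referee → Score: Referee=P48: rows 1, 4, 10, 13 → Score takes values {68, 67, 74} — violation; Referee=P94: rows 2, 7, 8, 11 → Score takes values {72, 71, 58} — violation; Referee=P47: rows 5, 6, 9, 12, 14 → Score takes values {77, 63, 58} — violation — fails.
(v) AwayTeam → Referee: AwayTeam=J29: rows 1, 5, 9, 11, 14 → Referee takes values {P48, P47, P94} — violation; AwayTeam=J75: rows 4, 6, 13 → Referee takes values {P48, P47} — violation; AwayTeam=J41: rows 8, 12 → Referee takes values {P94, P47} — violation — fails.
1 of the 5 dependencies holds.

1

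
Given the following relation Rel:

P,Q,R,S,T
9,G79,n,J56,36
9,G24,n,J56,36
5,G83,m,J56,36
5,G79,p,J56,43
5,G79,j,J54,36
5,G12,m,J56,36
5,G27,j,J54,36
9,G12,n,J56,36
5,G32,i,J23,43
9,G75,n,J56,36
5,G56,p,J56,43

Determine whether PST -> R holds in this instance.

Yes

(P=9, S=J56, T=36): 4 rows → R = n, n, n, n ✓
(P=5, S=J56, T=36): 2 rows → R = m, m ✓
(P=5, S=J56, T=43): 2 rows → R = p, p ✓
(P=5, S=J54, T=36): 2 rows → R = j, j ✓
(P=5, S=J23, T=43): 1 row → R = i ✓
Every PST value is associated with a single R value, so PST -> R holds.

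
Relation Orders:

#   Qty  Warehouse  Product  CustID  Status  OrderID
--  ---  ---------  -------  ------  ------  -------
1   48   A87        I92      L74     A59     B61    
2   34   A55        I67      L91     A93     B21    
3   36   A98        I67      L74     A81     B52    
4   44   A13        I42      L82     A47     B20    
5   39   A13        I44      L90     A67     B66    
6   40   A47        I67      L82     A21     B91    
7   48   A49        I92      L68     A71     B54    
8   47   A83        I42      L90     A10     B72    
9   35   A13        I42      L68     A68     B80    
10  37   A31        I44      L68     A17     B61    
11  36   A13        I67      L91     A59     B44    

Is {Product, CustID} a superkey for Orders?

No

Rows 2 and 11 have the same {Product, CustID} value (Product=I67, CustID=L91) but are distinct tuples, so {Product, CustID} does not determine every attribute — not a superkey.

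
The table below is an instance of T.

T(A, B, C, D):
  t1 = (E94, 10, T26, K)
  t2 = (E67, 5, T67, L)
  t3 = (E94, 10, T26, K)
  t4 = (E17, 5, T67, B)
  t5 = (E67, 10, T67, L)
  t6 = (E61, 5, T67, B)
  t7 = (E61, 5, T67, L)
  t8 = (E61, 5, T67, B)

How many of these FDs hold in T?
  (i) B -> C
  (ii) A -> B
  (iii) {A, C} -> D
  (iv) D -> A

0

(i) B -> C: B=10: rows 1, 3, 5 → C takes values {T26, T67} — violation — fails.
(ii) A -> B: A=E67: rows 2, 5 → B takes values {5, 10} — violation — fails.
(iii) {A, C} -> D: (A=E61, C=T67): rows 6, 7, 8 → D takes values {B, L} — violation — fails.
(iv) D -> A: D=L: rows 2, 5, 7 → A takes values {E67, E61} — violation; D=B: rows 4, 6, 8 → A takes values {E17, E61} — violation — fails.
None of the 4 dependencies hold.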